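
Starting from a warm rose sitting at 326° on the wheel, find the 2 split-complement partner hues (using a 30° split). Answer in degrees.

Complement of 326°: 326 + 180 = 506 → 506 − 360 = 146°
146 − 30 = 116°
146 + 30 = 176°

116° and 176°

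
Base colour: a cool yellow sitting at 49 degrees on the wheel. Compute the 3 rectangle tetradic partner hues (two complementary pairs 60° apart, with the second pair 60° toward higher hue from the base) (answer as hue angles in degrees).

109°, 229°, and 289°

A rectangular tetradic uses two complementary pairs 60° apart: offsets 0°, 60°, 180°, 240°.
49 + 60 = 109°
49 + 180 = 229°
49 + 240 = 289°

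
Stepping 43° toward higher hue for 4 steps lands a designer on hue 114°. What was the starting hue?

302°

4 steps of 43° (toward higher hue) give a net shift of +172°.
Start = end − shift: 114 − 172 = -58 → -58 + 360 = 302°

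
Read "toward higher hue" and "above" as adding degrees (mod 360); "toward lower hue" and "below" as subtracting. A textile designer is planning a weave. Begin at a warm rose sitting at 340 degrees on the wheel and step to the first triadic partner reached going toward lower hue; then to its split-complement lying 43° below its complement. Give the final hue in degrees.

357°

triadic ↓ −120°: 340 − 120 = 220°
split-comp 43° ↓ +137°: 220 + 137 = 357°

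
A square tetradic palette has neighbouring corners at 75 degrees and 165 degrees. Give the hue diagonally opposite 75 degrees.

255°

A square tetradic scheme places four hues 90° apart; opposite corners are 180° apart.
75 + 180 = 255°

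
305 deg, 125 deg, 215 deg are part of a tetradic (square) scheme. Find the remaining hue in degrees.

A square tetradic scheme places four hues every 90°.
The full set through 125° is {35°, 125°, 215°, 305°}.
Given {125°, 215°, 305°}, the missing hue is 35°.

35°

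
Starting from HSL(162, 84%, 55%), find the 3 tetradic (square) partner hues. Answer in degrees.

252°, 342° and 72°

162 + 90 = 252°
162 + 180 = 342°
162 + 270 = 432 → 432 − 360 = 72°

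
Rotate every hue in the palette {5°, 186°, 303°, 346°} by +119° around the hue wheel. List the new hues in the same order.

5 + 119 = 124°
186 + 119 = 305°
303 + 119 = 422 → 422 − 360 = 62°
346 + 119 = 465 → 465 − 360 = 105°

124°, 305°, 62°, 105°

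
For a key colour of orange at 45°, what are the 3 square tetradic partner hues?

135°, 225°, and 315°

45 + 90 = 135°
45 + 180 = 225°
45 + 270 = 315°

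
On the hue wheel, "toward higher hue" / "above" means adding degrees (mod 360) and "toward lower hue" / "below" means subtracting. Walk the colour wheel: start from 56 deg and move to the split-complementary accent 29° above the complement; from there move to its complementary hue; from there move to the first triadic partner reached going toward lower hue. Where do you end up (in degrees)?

+209° (split-comp 29° ↑): 56 + 209 = 265°
+180° (complement): 265 + 180 = 445 → 445 − 360 = 85°
−120° (triadic ↓): 85 − 120 = -35 → -35 + 360 = 325°

325°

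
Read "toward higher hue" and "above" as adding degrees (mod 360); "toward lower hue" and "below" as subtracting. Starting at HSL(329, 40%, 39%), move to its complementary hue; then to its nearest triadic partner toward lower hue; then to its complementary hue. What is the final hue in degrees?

329 + 180 = 509 → 509 − 360 = 149°   (complement)
149 − 120 = 29°   (triadic ↓)
29 + 180 = 209°   (complement)

209°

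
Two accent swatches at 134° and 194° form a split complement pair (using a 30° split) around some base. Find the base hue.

The accents sit 30° either side of the complement, so the complement is their short-arc midpoint on the wheel.
Short-arc midpoint of 134° and 194°: 164°.
Base is 180° from the complement: 164 − 180 = -16 → -16 + 360 = 344°

344°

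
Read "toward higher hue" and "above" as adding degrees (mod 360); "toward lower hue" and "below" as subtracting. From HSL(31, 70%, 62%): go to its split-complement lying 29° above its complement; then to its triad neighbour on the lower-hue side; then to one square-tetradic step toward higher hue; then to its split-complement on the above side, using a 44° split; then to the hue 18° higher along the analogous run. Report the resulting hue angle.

split-comp 29° ↑ +209°: 31 + 209 = 240°
triadic ↓ −120°: 240 − 120 = 120°
square ↑ +90°: 120 + 90 = 210°
split-comp 44° ↑ +224°: 210 + 224 = 434 → 434 − 360 = 74°
analog 18° ↑ +18°: 74 + 18 = 92°

92°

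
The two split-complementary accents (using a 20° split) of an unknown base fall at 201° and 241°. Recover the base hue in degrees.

The accents sit 20° either side of the complement, so the complement is their short-arc midpoint on the wheel.
Short-arc midpoint of 201° and 241°: 221°.
Base is 180° from the complement: 221 − 180 = 41°

41°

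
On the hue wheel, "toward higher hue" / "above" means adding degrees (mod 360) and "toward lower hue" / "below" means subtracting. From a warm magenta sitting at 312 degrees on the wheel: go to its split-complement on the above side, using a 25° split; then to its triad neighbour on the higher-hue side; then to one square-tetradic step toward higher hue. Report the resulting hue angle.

split-comp 25° ↑ +205°: 312 + 205 = 517 → 517 − 360 = 157°
triadic ↑ +120°: 157 + 120 = 277°
square ↑ +90°: 277 + 90 = 367 → 367 − 360 = 7°

7°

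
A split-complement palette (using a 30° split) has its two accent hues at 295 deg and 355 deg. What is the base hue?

145°

The accents sit 30° either side of the complement, so the complement is their short-arc midpoint on the wheel.
Short-arc midpoint of 295° and 355°: 325°.
Base is 180° from the complement: 325 − 180 = 145°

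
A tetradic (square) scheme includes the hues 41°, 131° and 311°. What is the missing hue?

A square tetradic scheme places four hues every 90°.
The full set through 41° is {41°, 131°, 221°, 311°}.
Given {41°, 131°, 311°}, the missing hue is 221°.

221°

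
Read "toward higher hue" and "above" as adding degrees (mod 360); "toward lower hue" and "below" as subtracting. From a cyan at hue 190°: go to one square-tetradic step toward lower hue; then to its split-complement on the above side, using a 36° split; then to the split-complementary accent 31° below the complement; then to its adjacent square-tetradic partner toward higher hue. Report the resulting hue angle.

195°

190 − 90 = 100°   (square ↓)
100 + 216 = 316°   (split-comp 36° ↑)
316 + 149 = 465 → 465 − 360 = 105°   (split-comp 31° ↓)
105 + 90 = 195°   (square ↑)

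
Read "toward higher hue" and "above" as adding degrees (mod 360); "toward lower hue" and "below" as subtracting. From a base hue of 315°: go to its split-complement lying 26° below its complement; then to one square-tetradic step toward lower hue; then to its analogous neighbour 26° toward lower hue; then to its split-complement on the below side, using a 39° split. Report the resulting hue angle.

315 + 154 = 469 → 469 − 360 = 109°   (split-comp 26° ↓)
109 − 90 = 19°   (square ↓)
19 − 26 = -7 → -7 + 360 = 353°   (analog 26° ↓)
353 + 141 = 494 → 494 − 360 = 134°   (split-comp 39° ↓)

134°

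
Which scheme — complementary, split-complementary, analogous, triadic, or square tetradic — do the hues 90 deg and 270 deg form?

complementary

Sort the hues: 90°, 270°.
Successive gaps around the wheel: 180°, 180°.
Two hues 180° apart are complementary.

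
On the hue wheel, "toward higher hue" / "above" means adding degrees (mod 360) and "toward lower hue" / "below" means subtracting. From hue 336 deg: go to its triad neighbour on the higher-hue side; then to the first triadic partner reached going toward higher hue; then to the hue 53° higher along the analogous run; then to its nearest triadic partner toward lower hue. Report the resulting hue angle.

+120° (triadic ↑): 336 + 120 = 456 → 456 − 360 = 96°
+120° (triadic ↑): 96 + 120 = 216°
+53° (analog 53° ↑): 216 + 53 = 269°
−120° (triadic ↓): 269 − 120 = 149°

149°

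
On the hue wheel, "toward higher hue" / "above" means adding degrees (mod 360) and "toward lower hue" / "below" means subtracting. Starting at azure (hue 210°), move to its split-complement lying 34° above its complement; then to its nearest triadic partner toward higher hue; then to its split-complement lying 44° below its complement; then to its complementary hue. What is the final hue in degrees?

split-comp 34° ↑ +214°: 210 + 214 = 424 → 424 − 360 = 64°
triadic ↑ +120°: 64 + 120 = 184°
split-comp 44° ↓ +136°: 184 + 136 = 320°
complement +180°: 320 + 180 = 500 → 500 − 360 = 140°

140°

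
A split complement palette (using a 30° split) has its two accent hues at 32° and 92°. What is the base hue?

The accents sit 30° either side of the complement, so the complement is their short-arc midpoint on the wheel.
Short-arc midpoint of 32° and 92°: 62°.
Base is 180° from the complement: 62 − 180 = -118 → -118 + 360 = 242°

242°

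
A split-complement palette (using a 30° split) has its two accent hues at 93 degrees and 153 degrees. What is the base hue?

The accents sit 30° either side of the complement, so the complement is their short-arc midpoint on the wheel.
Short-arc midpoint of 93° and 153°: 123°.
Base is 180° from the complement: 123 − 180 = -57 → -57 + 360 = 303°

303°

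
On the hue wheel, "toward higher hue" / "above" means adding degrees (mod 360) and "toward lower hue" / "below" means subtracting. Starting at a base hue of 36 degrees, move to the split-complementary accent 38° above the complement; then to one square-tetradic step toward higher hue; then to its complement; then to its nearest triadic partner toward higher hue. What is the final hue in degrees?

split-comp 38° ↑ +218°: 36 + 218 = 254°
square ↑ +90°: 254 + 90 = 344°
complement +180°: 344 + 180 = 524 → 524 − 360 = 164°
triadic ↑ +120°: 164 + 120 = 284°

284°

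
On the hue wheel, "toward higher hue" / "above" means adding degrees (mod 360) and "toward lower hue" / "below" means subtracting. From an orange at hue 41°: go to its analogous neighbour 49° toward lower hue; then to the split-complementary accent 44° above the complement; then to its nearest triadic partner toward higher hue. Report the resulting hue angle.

336°

41 − 49 = -8 → -8 + 360 = 352°   (analog 49° ↓)
352 + 224 = 576 → 576 − 360 = 216°   (split-comp 44° ↑)
216 + 120 = 336°   (triadic ↑)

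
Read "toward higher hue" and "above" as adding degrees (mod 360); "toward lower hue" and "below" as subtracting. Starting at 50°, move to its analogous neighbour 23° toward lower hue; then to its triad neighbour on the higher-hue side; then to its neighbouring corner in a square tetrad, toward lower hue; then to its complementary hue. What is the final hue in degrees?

237°

−23° (analog 23° ↓): 50 − 23 = 27°
+120° (triadic ↑): 27 + 120 = 147°
−90° (square ↓): 147 − 90 = 57°
+180° (complement): 57 + 180 = 237°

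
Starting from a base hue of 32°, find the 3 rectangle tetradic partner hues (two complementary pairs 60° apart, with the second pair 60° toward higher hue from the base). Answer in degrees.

92°, 212°, 272°

A rectangular tetradic uses two complementary pairs 60° apart: offsets 0°, 60°, 180°, 240°.
32 + 60 = 92°
32 + 180 = 212°
32 + 240 = 272°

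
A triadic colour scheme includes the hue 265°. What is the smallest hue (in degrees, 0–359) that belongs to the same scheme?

A triad places three hues 120° apart.
The full set through 265° is {25°, 145°, 265°}.

25°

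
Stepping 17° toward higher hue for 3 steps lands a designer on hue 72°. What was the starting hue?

21°

3 steps of 17° (toward higher hue) give a net shift of +51°.
Start = end − shift: 72 − 51 = 21°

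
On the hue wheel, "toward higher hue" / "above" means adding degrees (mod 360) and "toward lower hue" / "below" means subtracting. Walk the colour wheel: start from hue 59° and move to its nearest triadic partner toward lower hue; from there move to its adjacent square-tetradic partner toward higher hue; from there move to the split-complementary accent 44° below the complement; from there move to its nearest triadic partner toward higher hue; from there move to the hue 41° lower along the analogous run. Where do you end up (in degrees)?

triadic ↓ −120°: 59 − 120 = -61 → -61 + 360 = 299°
square ↑ +90°: 299 + 90 = 389 → 389 − 360 = 29°
split-comp 44° ↓ +136°: 29 + 136 = 165°
triadic ↑ +120°: 165 + 120 = 285°
analog 41° ↓ −41°: 285 − 41 = 244°

244°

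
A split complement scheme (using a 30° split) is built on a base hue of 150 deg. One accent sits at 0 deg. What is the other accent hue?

300°

Split-complementary hues sit 30° either side of the complement.
Complement of the base 150°: 150 + 180 = 330°
The given accent 0° is 30° one side of 330°; the other accent sits 30° the other side: 330 − 30 = 300°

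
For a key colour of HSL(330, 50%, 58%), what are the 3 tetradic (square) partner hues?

60°, 150°, and 240°

A square tetradic scheme places four hues every 90°.
330 + 90 = 420 → 420 − 360 = 60°
330 + 180 = 510 → 510 − 360 = 150°
330 + 270 = 600 → 600 − 360 = 240°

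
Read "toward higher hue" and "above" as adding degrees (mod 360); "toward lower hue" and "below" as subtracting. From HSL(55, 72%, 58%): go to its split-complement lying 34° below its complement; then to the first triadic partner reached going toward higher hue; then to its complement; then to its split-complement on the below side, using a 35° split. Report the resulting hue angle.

286°

split-comp 34° ↓ +146°: 55 + 146 = 201°
triadic ↑ +120°: 201 + 120 = 321°
complement +180°: 321 + 180 = 501 → 501 − 360 = 141°
split-comp 35° ↓ +145°: 141 + 145 = 286°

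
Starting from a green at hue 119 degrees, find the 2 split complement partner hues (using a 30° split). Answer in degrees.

269° and 329°

Split-complementary hues sit 30° either side of the complement.
Complement of 119 degrees: 119 + 180 = 299°
299 − 30 = 269°
299 + 30 = 329°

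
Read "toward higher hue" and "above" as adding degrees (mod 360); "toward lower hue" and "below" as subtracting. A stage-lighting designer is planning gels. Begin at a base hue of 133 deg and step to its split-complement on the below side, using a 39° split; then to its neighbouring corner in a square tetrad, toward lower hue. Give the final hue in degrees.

184°

split-comp 39° ↓ +141°: 133 + 141 = 274°
square ↓ −90°: 274 − 90 = 184°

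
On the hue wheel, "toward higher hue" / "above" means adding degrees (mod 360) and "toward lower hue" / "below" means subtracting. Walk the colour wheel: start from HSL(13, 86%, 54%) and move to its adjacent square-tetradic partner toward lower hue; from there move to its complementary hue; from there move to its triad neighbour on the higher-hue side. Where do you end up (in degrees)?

223°

square ↓ −90°: 13 − 90 = -77 → -77 + 360 = 283°
complement +180°: 283 + 180 = 463 → 463 − 360 = 103°
triadic ↑ +120°: 103 + 120 = 223°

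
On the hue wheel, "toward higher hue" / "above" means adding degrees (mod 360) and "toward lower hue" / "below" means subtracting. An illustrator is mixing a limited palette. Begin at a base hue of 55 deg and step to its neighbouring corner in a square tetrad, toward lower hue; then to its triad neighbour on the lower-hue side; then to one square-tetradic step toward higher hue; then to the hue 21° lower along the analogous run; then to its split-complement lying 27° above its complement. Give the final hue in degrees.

121°

55 − 90 = -35 → -35 + 360 = 325°   (square ↓)
325 − 120 = 205°   (triadic ↓)
205 + 90 = 295°   (square ↑)
295 − 21 = 274°   (analog 21° ↓)
274 + 207 = 481 → 481 − 360 = 121°   (split-comp 27° ↑)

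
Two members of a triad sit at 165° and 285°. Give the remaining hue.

A triad spaces three hues 120° apart.
The full set is {45°, 165°, 285°}.

45°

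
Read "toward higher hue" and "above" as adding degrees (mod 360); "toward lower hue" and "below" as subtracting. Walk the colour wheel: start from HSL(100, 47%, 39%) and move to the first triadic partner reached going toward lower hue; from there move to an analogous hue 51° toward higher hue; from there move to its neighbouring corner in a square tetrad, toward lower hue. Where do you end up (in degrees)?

100 − 120 = -20 → -20 + 360 = 340°   (triadic ↓)
340 + 51 = 391 → 391 − 360 = 31°   (analog 51° ↑)
31 − 90 = -59 → -59 + 360 = 301°   (square ↓)

301°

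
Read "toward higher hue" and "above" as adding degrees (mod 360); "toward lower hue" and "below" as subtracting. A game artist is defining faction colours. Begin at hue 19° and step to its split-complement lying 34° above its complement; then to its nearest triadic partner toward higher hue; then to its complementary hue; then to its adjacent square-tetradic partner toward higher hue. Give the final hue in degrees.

263°

+214° (split-comp 34° ↑): 19 + 214 = 233°
+120° (triadic ↑): 233 + 120 = 353°
+180° (complement): 353 + 180 = 533 → 533 − 360 = 173°
+90° (square ↑): 173 + 90 = 263°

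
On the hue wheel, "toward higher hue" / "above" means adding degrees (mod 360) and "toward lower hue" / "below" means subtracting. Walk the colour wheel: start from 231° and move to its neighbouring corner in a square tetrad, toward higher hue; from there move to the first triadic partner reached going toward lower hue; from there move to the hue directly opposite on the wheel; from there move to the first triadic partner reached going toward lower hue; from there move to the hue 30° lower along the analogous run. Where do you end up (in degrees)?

231 + 90 = 321°   (square ↑)
321 − 120 = 201°   (triadic ↓)
201 + 180 = 381 → 381 − 360 = 21°   (complement)
21 − 120 = -99 → -99 + 360 = 261°   (triadic ↓)
261 − 30 = 231°   (analog 30° ↓)

231°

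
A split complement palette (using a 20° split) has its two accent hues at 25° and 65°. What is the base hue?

225°

The accents sit 20° either side of the complement, so the complement is their short-arc midpoint on the wheel.
Short-arc midpoint of 25° and 65°: 45°.
Base is 180° from the complement: 45 − 180 = -135 → -135 + 360 = 225°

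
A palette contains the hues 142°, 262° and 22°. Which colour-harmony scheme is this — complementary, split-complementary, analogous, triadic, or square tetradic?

triadic

Sort the hues: 22°, 142°, 262°.
Successive gaps around the wheel: 120°, 120°, 120°.
Three hues equally spaced 120° apart form a triad.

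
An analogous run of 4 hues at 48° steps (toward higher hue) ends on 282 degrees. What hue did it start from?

138°

3 steps of 48° (toward higher hue) give a net shift of +144°.
Start = end − shift: 282 − 144 = 138°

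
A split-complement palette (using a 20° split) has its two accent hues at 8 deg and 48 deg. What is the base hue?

208°

The accents sit 20° either side of the complement, so the complement is their short-arc midpoint on the wheel.
Short-arc midpoint of 8° and 48°: 28°.
Base is 180° from the complement: 28 − 180 = -152 → -152 + 360 = 208°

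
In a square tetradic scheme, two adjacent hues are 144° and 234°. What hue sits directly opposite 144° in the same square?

324°

A square tetradic scheme places four hues 90° apart; opposite corners are 180° apart.
144 + 180 = 324°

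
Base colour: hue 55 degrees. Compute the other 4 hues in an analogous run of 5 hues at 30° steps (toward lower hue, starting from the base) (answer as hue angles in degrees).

Analogous hues sit every 30° along the wheel.
55 − 30 = 25°
55 − 60 = -5 → -5 + 360 = 355°
55 − 90 = -35 → -35 + 360 = 325°
55 − 120 = -65 → -65 + 360 = 295°

25°, 355°, 325°, and 295°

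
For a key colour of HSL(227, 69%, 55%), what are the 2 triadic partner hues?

227 + 120 = 347°
227 + 240 = 467 → 467 − 360 = 107°

347° and 107°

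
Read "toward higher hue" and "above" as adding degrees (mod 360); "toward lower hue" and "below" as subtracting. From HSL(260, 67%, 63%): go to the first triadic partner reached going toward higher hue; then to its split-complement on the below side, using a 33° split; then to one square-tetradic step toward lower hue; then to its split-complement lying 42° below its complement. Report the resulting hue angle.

215°

triadic ↑ +120°: 260 + 120 = 380 → 380 − 360 = 20°
split-comp 33° ↓ +147°: 20 + 147 = 167°
square ↓ −90°: 167 − 90 = 77°
split-comp 42° ↓ +138°: 77 + 138 = 215°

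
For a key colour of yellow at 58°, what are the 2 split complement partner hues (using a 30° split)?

Complement of 58°: 58 + 180 = 238°
238 − 30 = 208°
238 + 30 = 268°

208° and 268°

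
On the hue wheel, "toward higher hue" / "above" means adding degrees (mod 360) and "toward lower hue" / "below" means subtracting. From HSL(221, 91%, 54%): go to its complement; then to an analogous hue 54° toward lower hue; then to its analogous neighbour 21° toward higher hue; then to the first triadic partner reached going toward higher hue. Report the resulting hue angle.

221 + 180 = 401 → 401 − 360 = 41°   (complement)
41 − 54 = -13 → -13 + 360 = 347°   (analog 54° ↓)
347 + 21 = 368 → 368 − 360 = 8°   (analog 21° ↑)
8 + 120 = 128°   (triadic ↑)

128°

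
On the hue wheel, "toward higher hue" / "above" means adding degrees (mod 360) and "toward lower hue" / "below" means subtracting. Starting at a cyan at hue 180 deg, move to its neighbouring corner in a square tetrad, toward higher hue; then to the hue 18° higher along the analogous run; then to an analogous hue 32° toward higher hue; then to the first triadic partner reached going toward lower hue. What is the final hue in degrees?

200°

square ↑ +90°: 180 + 90 = 270°
analog 18° ↑ +18°: 270 + 18 = 288°
analog 32° ↑ +32°: 288 + 32 = 320°
triadic ↓ −120°: 320 − 120 = 200°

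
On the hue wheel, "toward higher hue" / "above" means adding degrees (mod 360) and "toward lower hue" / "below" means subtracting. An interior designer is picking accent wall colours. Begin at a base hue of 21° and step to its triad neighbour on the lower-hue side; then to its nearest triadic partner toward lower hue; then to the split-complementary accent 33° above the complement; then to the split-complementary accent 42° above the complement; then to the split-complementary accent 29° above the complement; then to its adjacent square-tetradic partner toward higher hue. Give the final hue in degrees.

triadic ↓ −120°: 21 − 120 = -99 → -99 + 360 = 261°
triadic ↓ −120°: 261 − 120 = 141°
split-comp 33° ↑ +213°: 141 + 213 = 354°
split-comp 42° ↑ +222°: 354 + 222 = 576 → 576 − 360 = 216°
split-comp 29° ↑ +209°: 216 + 209 = 425 → 425 − 360 = 65°
square ↑ +90°: 65 + 90 = 155°

155°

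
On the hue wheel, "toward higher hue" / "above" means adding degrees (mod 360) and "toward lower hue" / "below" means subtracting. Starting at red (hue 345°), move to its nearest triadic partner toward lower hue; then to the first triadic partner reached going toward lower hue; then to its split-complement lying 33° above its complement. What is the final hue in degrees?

−120° (triadic ↓): 345 − 120 = 225°
−120° (triadic ↓): 225 − 120 = 105°
+213° (split-comp 33° ↑): 105 + 213 = 318°

318°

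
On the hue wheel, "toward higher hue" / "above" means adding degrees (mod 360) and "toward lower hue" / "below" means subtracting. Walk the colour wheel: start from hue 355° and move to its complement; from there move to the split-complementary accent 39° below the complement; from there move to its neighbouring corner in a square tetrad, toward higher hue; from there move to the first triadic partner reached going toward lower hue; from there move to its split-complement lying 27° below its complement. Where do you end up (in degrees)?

79°

+180° (complement): 355 + 180 = 535 → 535 − 360 = 175°
+141° (split-comp 39° ↓): 175 + 141 = 316°
+90° (square ↑): 316 + 90 = 406 → 406 − 360 = 46°
−120° (triadic ↓): 46 − 120 = -74 → -74 + 360 = 286°
+153° (split-comp 27° ↓): 286 + 153 = 439 → 439 − 360 = 79°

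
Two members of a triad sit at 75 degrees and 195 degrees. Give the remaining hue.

315°

A triad spaces three hues 120° apart.
The full set is {75°, 195°, 315°}.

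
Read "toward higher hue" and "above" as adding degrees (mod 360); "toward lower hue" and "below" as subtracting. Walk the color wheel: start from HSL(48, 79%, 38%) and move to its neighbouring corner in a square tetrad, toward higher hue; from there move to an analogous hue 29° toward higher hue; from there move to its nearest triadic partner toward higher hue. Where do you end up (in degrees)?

+90° (square ↑): 48 + 90 = 138°
+29° (analog 29° ↑): 138 + 29 = 167°
+120° (triadic ↑): 167 + 120 = 287°

287°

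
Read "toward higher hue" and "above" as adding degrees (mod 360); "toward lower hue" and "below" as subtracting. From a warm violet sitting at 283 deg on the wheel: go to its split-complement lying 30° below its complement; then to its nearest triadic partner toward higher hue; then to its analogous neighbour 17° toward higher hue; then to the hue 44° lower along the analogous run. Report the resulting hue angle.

166°

283 + 150 = 433 → 433 − 360 = 73°   (split-comp 30° ↓)
73 + 120 = 193°   (triadic ↑)
193 + 17 = 210°   (analog 17° ↑)
210 − 44 = 166°   (analog 44° ↓)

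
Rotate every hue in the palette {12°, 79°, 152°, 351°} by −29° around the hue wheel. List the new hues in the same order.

12 − 29 = -17 → -17 + 360 = 343°
79 − 29 = 50°
152 − 29 = 123°
351 − 29 = 322°

343°, 50°, 123°, 322°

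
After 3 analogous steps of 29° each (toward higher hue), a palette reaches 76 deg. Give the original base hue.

3 steps of 29° (toward higher hue) give a net shift of +87°.
Start = end − shift: 76 − 87 = -11 → -11 + 360 = 349°

349°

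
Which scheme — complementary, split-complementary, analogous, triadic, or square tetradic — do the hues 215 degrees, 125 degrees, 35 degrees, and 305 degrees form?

Sort the hues: 35°, 125°, 215°, 305°.
Successive gaps around the wheel: 90°, 90°, 90°, 90°.
Four hues every 90° form a square tetradic scheme.

square tetradic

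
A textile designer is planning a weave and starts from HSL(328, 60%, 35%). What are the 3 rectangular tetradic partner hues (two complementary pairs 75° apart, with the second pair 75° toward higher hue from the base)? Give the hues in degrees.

A rectangular tetradic uses two complementary pairs 75° apart: offsets 0°, 75°, 180°, 255°.
328 + 75 = 403 → 403 − 360 = 43°
328 + 180 = 508 → 508 − 360 = 148°
328 + 255 = 583 → 583 − 360 = 223°

43°, 148°, and 223°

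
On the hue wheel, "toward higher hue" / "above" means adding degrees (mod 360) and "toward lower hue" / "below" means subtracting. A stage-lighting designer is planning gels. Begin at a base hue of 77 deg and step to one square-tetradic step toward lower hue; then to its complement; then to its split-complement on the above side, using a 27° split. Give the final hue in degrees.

14°

77 − 90 = -13 → -13 + 360 = 347°   (square ↓)
347 + 180 = 527 → 527 − 360 = 167°   (complement)
167 + 207 = 374 → 374 − 360 = 14°   (split-comp 27° ↑)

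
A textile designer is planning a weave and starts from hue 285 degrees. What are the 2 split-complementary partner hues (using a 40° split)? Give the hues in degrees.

Split-complementary hues sit 40° either side of the complement.
Complement of 285 degrees: 285 + 180 = 465 → 465 − 360 = 105°
105 − 40 = 65°
105 + 40 = 145°

65° and 145°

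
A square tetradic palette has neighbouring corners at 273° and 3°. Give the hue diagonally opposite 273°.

A square tetradic scheme places four hues 90° apart; opposite corners are 180° apart.
273 + 180 = 453 → 453 − 360 = 93°

93°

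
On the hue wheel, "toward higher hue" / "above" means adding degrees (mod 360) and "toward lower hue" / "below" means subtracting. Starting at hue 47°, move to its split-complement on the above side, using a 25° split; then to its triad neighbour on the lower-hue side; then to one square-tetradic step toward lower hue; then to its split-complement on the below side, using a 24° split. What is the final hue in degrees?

+205° (split-comp 25° ↑): 47 + 205 = 252°
−120° (triadic ↓): 252 − 120 = 132°
−90° (square ↓): 132 − 90 = 42°
+156° (split-comp 24° ↓): 42 + 156 = 198°

198°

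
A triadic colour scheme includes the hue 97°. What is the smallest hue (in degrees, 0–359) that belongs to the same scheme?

97°

A triad places three hues 120° apart.
The full set through 97° is {97°, 217°, 337°}.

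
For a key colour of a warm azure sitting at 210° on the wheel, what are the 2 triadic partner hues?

330° and 90°

A triad places three hues 120° apart.
210 + 120 = 330°
210 + 240 = 450 → 450 − 360 = 90°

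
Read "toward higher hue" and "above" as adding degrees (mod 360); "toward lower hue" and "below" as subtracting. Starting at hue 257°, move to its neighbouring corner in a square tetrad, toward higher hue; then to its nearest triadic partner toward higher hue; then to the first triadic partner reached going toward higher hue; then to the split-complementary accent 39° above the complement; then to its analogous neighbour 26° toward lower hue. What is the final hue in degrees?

60°

+90° (square ↑): 257 + 90 = 347°
+120° (triadic ↑): 347 + 120 = 467 → 467 − 360 = 107°
+120° (triadic ↑): 107 + 120 = 227°
+219° (split-comp 39° ↑): 227 + 219 = 446 → 446 − 360 = 86°
−26° (analog 26° ↓): 86 − 26 = 60°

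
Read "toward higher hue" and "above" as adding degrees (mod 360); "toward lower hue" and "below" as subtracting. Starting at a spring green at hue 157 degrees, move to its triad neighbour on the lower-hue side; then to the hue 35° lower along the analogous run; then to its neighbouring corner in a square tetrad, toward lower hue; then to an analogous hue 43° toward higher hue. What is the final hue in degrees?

−120° (triadic ↓): 157 − 120 = 37°
−35° (analog 35° ↓): 37 − 35 = 2°
−90° (square ↓): 2 − 90 = -88 → -88 + 360 = 272°
+43° (analog 43° ↑): 272 + 43 = 315°

315°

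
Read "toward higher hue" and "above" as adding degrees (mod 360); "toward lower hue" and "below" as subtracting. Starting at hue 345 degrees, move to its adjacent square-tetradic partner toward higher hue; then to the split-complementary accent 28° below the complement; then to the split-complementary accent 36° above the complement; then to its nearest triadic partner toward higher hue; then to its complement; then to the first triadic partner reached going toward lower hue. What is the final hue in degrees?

345 + 90 = 435 → 435 − 360 = 75°   (square ↑)
75 + 152 = 227°   (split-comp 28° ↓)
227 + 216 = 443 → 443 − 360 = 83°   (split-comp 36° ↑)
83 + 120 = 203°   (triadic ↑)
203 + 180 = 383 → 383 − 360 = 23°   (complement)
23 − 120 = -97 → -97 + 360 = 263°   (triadic ↓)

263°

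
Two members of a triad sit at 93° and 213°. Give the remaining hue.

A triad spaces three hues 120° apart.
The full set is {93°, 213°, 333°}.

333°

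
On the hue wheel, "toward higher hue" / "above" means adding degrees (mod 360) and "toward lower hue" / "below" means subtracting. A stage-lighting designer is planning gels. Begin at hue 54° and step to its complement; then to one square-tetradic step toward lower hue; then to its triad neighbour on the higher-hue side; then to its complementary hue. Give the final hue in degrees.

84°

complement +180°: 54 + 180 = 234°
square ↓ −90°: 234 − 90 = 144°
triadic ↑ +120°: 144 + 120 = 264°
complement +180°: 264 + 180 = 444 → 444 − 360 = 84°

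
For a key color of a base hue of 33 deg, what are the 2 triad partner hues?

153° and 273°

A triad places three hues 120° apart.
33 + 120 = 153°
33 + 240 = 273°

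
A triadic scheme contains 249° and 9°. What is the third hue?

A triad spaces three hues 120° apart.
The full set is {9°, 129°, 249°}.

129°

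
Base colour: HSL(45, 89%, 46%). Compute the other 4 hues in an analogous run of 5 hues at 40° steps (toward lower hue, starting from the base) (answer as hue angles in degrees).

Analogous hues sit every 40° along the wheel.
45 − 40 = 5°
45 − 80 = -35 → -35 + 360 = 325°
45 − 120 = -75 → -75 + 360 = 285°
45 − 160 = -115 → -115 + 360 = 245°

5°, 325°, 285°, and 245°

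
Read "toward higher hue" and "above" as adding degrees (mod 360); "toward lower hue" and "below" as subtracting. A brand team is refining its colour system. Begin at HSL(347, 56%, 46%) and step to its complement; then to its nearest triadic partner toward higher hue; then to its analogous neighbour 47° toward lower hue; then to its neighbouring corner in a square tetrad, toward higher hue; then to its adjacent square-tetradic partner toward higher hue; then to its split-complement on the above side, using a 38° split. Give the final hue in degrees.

278°

+180° (complement): 347 + 180 = 527 → 527 − 360 = 167°
+120° (triadic ↑): 167 + 120 = 287°
−47° (analog 47° ↓): 287 − 47 = 240°
+90° (square ↑): 240 + 90 = 330°
+90° (square ↑): 330 + 90 = 420 → 420 − 360 = 60°
+218° (split-comp 38° ↑): 60 + 218 = 278°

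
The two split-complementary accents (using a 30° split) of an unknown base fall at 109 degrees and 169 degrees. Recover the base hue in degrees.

The accents sit 30° either side of the complement, so the complement is their short-arc midpoint on the wheel.
Short-arc midpoint of 109° and 169°: 139°.
Base is 180° from the complement: 139 − 180 = -41 → -41 + 360 = 319°

319°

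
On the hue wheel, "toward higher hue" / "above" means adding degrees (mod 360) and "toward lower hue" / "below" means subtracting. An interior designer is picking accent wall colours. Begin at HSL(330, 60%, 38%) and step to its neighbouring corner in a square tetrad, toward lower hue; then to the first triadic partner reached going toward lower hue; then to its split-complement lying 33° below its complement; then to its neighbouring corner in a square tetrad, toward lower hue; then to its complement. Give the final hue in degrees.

330 − 90 = 240°   (square ↓)
240 − 120 = 120°   (triadic ↓)
120 + 147 = 267°   (split-comp 33° ↓)
267 − 90 = 177°   (square ↓)
177 + 180 = 357°   (complement)

357°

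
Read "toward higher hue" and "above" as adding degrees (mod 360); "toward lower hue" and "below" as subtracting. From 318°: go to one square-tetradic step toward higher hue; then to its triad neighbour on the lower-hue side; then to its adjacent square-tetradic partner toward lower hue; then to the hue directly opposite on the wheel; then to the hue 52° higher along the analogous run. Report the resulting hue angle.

70°

+90° (square ↑): 318 + 90 = 408 → 408 − 360 = 48°
−120° (triadic ↓): 48 − 120 = -72 → -72 + 360 = 288°
−90° (square ↓): 288 − 90 = 198°
+180° (complement): 198 + 180 = 378 → 378 − 360 = 18°
+52° (analog 52° ↑): 18 + 52 = 70°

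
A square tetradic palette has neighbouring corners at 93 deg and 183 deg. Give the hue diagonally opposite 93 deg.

273°

A square tetradic scheme places four hues 90° apart; opposite corners are 180° apart.
93 + 180 = 273°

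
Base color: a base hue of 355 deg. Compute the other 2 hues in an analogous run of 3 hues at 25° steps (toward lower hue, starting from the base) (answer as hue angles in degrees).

Analogous hues sit every 25° along the wheel.
355 − 25 = 330°
355 − 50 = 305°

330° and 305°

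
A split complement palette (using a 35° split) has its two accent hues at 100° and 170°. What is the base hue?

The accents sit 35° either side of the complement, so the complement is their short-arc midpoint on the wheel.
Short-arc midpoint of 100° and 170°: 135°.
Base is 180° from the complement: 135 − 180 = -45 → -45 + 360 = 315°

315°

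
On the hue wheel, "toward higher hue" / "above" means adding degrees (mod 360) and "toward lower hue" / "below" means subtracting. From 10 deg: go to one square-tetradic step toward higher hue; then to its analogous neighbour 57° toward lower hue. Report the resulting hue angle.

+90° (square ↑): 10 + 90 = 100°
−57° (analog 57° ↓): 100 − 57 = 43°

43°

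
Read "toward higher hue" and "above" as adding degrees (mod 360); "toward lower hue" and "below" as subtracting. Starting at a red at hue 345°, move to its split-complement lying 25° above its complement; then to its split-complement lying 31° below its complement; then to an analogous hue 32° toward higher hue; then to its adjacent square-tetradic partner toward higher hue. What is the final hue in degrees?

345 + 205 = 550 → 550 − 360 = 190°   (split-comp 25° ↑)
190 + 149 = 339°   (split-comp 31° ↓)
339 + 32 = 371 → 371 − 360 = 11°   (analog 32° ↑)
11 + 90 = 101°   (square ↑)

101°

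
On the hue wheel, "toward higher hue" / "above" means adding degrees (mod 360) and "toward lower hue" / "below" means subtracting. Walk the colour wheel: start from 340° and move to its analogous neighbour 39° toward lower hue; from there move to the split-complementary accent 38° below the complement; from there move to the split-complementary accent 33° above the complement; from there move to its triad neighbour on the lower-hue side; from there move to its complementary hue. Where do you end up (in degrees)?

356°

340 − 39 = 301°   (analog 39° ↓)
301 + 142 = 443 → 443 − 360 = 83°   (split-comp 38° ↓)
83 + 213 = 296°   (split-comp 33° ↑)
296 − 120 = 176°   (triadic ↓)
176 + 180 = 356°   (complement)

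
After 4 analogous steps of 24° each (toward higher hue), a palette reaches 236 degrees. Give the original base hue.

4 steps of 24° (toward higher hue) give a net shift of +96°.
Start = end − shift: 236 − 96 = 140°

140°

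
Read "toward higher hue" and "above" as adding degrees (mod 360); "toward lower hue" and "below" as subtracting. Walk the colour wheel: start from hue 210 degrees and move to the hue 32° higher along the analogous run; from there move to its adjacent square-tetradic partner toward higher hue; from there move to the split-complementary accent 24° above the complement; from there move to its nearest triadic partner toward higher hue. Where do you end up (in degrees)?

296°

210 + 32 = 242°   (analog 32° ↑)
242 + 90 = 332°   (square ↑)
332 + 204 = 536 → 536 − 360 = 176°   (split-comp 24° ↑)
176 + 120 = 296°   (triadic ↑)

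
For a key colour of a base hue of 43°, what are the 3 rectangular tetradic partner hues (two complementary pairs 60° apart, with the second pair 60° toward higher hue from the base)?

103°, 223°, 283°

43 + 60 = 103°
43 + 180 = 223°
43 + 240 = 283°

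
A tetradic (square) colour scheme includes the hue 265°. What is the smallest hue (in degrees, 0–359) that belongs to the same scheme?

85°

A square tetradic scheme places four hues every 90°.
The full set through 265° is {85°, 175°, 265°, 355°}.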